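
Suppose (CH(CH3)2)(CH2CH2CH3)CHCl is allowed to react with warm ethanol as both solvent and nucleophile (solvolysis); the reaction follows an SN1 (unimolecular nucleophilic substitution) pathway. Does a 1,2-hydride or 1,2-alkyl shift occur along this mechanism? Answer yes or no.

yes

The first-formed carbocation is secondary.
The adjacent isopropyl carbon already bears 2 other carbon substituents and has a hydrogen to migrate; after a 1,2-hydride shift from that carbon the positive charge sits on a tertiary centre.
Tertiary is more stable than secondary, so the shift occurs.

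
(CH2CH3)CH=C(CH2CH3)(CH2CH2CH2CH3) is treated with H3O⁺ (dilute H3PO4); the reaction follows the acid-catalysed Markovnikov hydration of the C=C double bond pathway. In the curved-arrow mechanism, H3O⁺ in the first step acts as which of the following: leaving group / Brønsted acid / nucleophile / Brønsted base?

Step 1: Protonation of the alkene by H3O⁺: the π bond acts as the nucleophile and picks up H⁺, giving the more stable (Markovnikov) tertiary carbocation. H2O is released.
H3O⁺ in the first step donates a proton in a proton-transfer step — a Brønsted acid.

Brønsted acid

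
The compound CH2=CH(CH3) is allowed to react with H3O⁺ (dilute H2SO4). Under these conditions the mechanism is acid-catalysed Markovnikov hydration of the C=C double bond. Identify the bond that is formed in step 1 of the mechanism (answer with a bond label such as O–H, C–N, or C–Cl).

Step 1: Electrophilic addition begins with the π(C=C) electrons forming a bond to the proton of H3O⁺. Following Markovnikov's rule, the resulting cation is secondary. H2O is released.
The bond formed in this step is the C–H bond.

C–H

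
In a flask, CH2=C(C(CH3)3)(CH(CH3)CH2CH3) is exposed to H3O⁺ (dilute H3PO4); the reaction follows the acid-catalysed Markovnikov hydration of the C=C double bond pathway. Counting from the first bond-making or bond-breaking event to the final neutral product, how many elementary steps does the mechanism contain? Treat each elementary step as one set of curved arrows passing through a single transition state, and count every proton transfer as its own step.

3

Step 1: The π electrons of the C=C bond attack a proton of H3O⁺; Markovnikov addition places the new C–H on the less-substituted alkene carbon, so the positive charge ends up on the more-substituted carbon — a tertiary carbocation. H2O is released.
(No 1,2-shift: no single shift to an adjacent carbon would give a more stable cation.)
Step 2: A lone pair on the oxygen of H2O attacks the carbocation, forming a C–O bond and an oxonium ion (a protonated alcohol).
Step 3: Proton transfer from the O–H of the oxonium ion to H2O completes the catalytic cycle and yields the alcohol.
Total: 3 elementary steps.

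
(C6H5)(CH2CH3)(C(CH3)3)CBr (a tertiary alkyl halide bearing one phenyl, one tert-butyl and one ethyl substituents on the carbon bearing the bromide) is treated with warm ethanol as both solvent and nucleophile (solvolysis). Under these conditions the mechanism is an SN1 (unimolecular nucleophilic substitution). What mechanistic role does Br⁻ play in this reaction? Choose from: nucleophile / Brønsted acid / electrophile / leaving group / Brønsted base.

leaving group

Step 1: Rate-determining heterolysis of the C–Br bond gives Br⁻ and a tertiary carbocation.
Br⁻ departs with both electrons of the breaking σ-bond — that is the definition of a leaving group.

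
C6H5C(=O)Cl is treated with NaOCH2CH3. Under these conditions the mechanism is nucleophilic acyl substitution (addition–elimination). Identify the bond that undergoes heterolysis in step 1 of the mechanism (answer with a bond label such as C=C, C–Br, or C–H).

Step 1: Nucleophilic addition of CH3CH2O⁻ to the acyl carbon breaks the π(C=O) bond and yields a tetrahedral, anionic intermediate.
The bond broken in this step is the π(C=O) bond.

π(C=O)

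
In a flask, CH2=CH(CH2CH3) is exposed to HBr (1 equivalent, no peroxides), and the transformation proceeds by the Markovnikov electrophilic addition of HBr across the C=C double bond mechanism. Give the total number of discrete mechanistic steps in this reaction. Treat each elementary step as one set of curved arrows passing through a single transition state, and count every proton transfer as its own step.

2

Step 1: The π electrons of the C=C bond attack a proton of HBr; Markovnikov addition places the new C–H on the less-substituted alkene carbon, so the positive charge ends up on the more-substituted carbon — a secondary carbocation. The H–Br bond breaks heterolytically, releasing Br⁻.
(No 1,2-shift: no single shift to an adjacent carbon would give a more stable cation.)
Step 2: The Br⁻ anion donates a lone pair to the carbocation, forming the new C–Br σ-bond and giving the neutral alkyl halide.
Total: 2 elementary steps.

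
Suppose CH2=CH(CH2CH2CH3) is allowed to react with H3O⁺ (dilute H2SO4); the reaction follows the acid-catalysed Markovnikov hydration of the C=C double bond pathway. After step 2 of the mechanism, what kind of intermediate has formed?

Step 1: The π electrons of the C=C bond attack a proton of H3O⁺; Markovnikov addition places the new C–H on the less-substituted alkene carbon, so the positive charge ends up on the more-substituted carbon — a secondary carbocation. H2O is released.
Step 2: A lone pair on the oxygen of H2O attacks the carbocation, forming a C–O bond and an oxonium ion (a protonated alcohol).
After step 2 the species present is an oxonium ion.

oxonium ion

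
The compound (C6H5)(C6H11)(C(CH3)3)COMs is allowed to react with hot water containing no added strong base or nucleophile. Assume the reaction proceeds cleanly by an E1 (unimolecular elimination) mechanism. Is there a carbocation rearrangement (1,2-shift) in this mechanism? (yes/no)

no

The first-formed carbocation is tertiary.
No single 1,2-shift to an adjacent carbon would produce a more-substituted cation than the one already present, so no rearrangement occurs.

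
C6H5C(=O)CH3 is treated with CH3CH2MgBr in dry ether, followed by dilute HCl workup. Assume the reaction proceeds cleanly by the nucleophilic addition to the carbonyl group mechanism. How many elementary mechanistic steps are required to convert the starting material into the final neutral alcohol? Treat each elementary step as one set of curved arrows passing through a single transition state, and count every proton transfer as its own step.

2

Step 1: Nucleophilic addition: the carbanion-like carbon of CH3CH2MgBr adds to the carbonyl carbon, pushing the π(C=O) electron pair onto oxygen and giving a tetrahedral alkoxide.
Step 2: Protonation of the alkoxide by dilute HCl workup furnishes an alcohol.
Total: 2 elementary steps.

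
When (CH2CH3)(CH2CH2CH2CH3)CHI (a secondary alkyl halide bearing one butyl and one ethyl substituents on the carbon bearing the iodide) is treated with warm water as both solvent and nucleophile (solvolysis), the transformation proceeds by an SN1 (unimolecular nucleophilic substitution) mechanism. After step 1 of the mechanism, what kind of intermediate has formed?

Step 1: Ionisation: the C–I σ-bond cleaves heterolytically; both bonding electrons depart with I⁻, leaving a secondary carbocation at the α-carbon.
After step 1 the species present is a secondary carbocation.

secondary carbocation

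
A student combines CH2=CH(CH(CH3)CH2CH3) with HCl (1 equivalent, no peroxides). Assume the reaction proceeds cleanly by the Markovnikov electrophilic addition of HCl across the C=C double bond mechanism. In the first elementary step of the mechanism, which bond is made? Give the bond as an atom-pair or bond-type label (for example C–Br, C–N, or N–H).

C–H

Step 1: The π electrons of the C=C bond attack a proton of HCl; Markovnikov addition places the new C–H on the less-substituted alkene carbon, so the positive charge ends up on the more-substituted carbon — a secondary carbocation. The H–Cl bond breaks heterolytically, releasing Cl⁻.
The bond formed in this step is the C–H bond.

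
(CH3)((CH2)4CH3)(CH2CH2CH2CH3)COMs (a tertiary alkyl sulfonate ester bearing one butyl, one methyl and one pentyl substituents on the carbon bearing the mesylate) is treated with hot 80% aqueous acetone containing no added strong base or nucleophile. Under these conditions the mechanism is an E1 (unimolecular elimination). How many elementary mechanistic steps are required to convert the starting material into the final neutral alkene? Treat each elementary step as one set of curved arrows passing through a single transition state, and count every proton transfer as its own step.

Step 1: The C–O bond breaks with both electrons going to the mesylate; MsO⁻ leaves and a tertiary carbocation remains.
(No 1,2-shift: no single shift to an adjacent carbon would give a more stable cation.)
Step 2: Loss of a β-proton to a water molecule of the solvent: the C–H bonding pair collapses toward the cationic carbon to form the C=C π bond, yielding the alkene.
Total: 2 elementary steps.

2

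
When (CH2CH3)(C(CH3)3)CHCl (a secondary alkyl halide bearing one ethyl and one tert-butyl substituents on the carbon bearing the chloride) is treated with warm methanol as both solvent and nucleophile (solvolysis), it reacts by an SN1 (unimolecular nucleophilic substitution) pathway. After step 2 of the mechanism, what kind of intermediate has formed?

tertiary carbocation

Step 1: Unassisted departure of Cl⁻ (taking the C–Cl bonding pair) generates a secondary carbocation.
Step 2: Carbocation rearrangement: a 1,2-methyl shift from the adjacent tert-butyl carbon converts the initially-formed secondary cation into the more stable tertiary cation.
After step 2 the species present is a tertiary carbocation.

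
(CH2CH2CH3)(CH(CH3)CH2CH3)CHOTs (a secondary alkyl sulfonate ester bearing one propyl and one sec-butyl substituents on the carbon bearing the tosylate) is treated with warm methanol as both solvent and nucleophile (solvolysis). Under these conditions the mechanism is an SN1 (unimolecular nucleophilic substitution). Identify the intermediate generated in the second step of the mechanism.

tertiary carbocation

Step 1: Rate-determining heterolysis of the C–O bond gives TsO⁻ and a secondary carbocation.
Step 2: Carbocation rearrangement: a 1,2-hydride shift from the adjacent sec-butyl carbon converts the initially-formed secondary cation into the more stable tertiary cation.
After step 2 the species present is a tertiary carbocation.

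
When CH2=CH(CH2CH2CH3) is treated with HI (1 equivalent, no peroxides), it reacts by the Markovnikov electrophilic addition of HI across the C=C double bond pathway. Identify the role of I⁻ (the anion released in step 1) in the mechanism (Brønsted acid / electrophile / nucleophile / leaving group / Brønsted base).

nucleophile

Step 2: Nucleophilic attack by I⁻ on the carbocation completes the addition, giving R–I.
I⁻ (the anion released in step 1) donates an electron pair to form a new σ-bond to carbon — it is the nucleophile.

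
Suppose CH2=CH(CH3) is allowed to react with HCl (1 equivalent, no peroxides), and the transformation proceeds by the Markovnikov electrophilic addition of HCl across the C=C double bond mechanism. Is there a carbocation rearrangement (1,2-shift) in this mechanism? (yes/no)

no

The first-formed carbocation is secondary.
No single 1,2-shift to an adjacent carbon would produce a more-substituted cation than the one already present, so no rearrangement occurs.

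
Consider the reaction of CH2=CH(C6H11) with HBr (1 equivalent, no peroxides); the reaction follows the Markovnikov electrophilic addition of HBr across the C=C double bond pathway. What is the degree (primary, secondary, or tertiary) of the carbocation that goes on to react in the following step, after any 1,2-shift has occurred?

tertiary

Step 1: Electrophilic addition begins with the π(C=C) electrons forming a bond to the proton of HBr. Following Markovnikov's rule, the resulting cation is secondary. The H–Br bond breaks heterolytically, releasing Br⁻.
Step 2: Carbocation rearrangement: a 1,2-hydride shift from the adjacent cyclohexyl carbon converts the initially-formed secondary cation into the more stable tertiary cation.
The cation rearranges from secondary to tertiary via a 1,2-hydride shift from the adjacent cyclohexyl carbon; the tertiary cation is what reacts next.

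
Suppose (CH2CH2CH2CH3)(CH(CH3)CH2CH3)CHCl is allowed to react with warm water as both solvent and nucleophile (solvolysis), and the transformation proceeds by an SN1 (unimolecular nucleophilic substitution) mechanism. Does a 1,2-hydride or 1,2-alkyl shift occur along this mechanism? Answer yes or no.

The first-formed carbocation is secondary.
The adjacent sec-butyl carbon already bears 2 other carbon substituents and has a hydrogen to migrate; after a 1,2-hydride shift from that carbon the positive charge sits on a tertiary centre.
Tertiary is more stable than secondary, so the shift occurs.

yes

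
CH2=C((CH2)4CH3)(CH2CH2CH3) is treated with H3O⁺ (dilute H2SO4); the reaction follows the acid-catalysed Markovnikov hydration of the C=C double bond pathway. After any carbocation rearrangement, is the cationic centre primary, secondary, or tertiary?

Step 1: The π electrons of the C=C bond attack a proton of H3O⁺; Markovnikov addition places the new C–H on the less-substituted alkene carbon, so the positive charge ends up on the more-substituted carbon — a tertiary carbocation. H2O is released.
No single 1,2-shift to an adjacent carbon would give a more-substituted cation, so no rearrangement occurs.

tertiary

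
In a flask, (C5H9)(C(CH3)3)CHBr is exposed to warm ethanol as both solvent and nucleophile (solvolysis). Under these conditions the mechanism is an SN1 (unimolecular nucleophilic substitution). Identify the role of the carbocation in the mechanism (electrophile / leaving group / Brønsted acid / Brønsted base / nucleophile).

Step 3: CH3CH2OH donates an oxygen lone pair into the empty p orbital of the cation, giving a protonated ether (an oxonium ion).
The carbocation accepts an electron pair into an empty or π* orbital — it is the electrophile.

electrophile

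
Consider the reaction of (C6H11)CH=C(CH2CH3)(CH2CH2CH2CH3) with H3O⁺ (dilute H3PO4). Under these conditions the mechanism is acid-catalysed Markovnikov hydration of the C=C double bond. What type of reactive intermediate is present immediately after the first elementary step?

tertiary carbocation

Step 1: Electrophilic addition begins with the π(C=C) electrons forming a bond to the proton of H3O⁺. Following Markovnikov's rule, the resulting cation is tertiary. H2O is released.
After step 1 the species present is a tertiary carbocation.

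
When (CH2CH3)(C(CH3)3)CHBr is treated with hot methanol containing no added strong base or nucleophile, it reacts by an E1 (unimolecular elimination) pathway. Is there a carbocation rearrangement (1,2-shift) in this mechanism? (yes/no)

yes

The first-formed carbocation is secondary.
The adjacent tert-butyl carbon has no hydrogen but bears methyl groups; migration of one methyl with its bonding pair (a 1,2-methyl shift) places the charge on a tertiary centre.
Tertiary is more stable than secondary, so the shift occurs.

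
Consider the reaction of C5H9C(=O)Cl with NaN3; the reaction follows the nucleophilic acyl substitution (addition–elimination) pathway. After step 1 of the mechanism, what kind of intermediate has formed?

Step 1: Nucleophilic addition of N3⁻ to the acyl carbon breaks the π(C=O) bond and yields a tetrahedral, anionic intermediate.
After step 1 the species present is a tetrahedral intermediate.

tetrahedral intermediate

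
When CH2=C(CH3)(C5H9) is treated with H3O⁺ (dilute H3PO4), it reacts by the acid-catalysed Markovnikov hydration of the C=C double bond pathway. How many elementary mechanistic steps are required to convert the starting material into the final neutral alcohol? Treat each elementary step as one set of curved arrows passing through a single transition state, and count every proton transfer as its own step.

3

Step 1: Protonation of the alkene by H3O⁺: the π bond acts as the nucleophile and picks up H⁺, giving the more stable (Markovnikov) tertiary carbocation. H2O is released.
(No 1,2-shift: no single shift to an adjacent carbon would give a more stable cation.)
Step 2: Nucleophilic capture of the cation by H2O produces the protonated alcohol (an oxonium ion).
Step 3: Deprotonation of the oxonium ion by a water molecule delivers the neutral alcohol and regenerates the acid catalyst.
Total: 3 elementary steps.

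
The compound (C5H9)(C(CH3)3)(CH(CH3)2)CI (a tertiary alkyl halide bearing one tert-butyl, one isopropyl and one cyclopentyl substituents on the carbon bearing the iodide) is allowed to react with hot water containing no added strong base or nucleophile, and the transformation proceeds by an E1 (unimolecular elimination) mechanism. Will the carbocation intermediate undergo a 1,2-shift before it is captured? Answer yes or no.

The first-formed carbocation is tertiary.
No single 1,2-shift to an adjacent carbon would produce a more-substituted cation than the one already present, so no rearrangement occurs.

no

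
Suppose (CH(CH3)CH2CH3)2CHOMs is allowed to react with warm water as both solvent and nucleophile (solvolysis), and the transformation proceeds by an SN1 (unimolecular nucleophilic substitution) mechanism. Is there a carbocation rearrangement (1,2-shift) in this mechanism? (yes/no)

The first-formed carbocation is secondary.
The adjacent sec-butyl carbon already bears 2 other carbon substituents and has a hydrogen to migrate; after a 1,2-hydride shift from that carbon the positive charge sits on a tertiary centre.
Tertiary is more stable than secondary, so the shift occurs.

yes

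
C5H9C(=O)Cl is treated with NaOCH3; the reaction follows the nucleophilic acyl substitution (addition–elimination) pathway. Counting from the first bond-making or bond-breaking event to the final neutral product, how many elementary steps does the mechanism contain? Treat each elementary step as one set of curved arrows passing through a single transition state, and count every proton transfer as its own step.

Step 1: Nucleophilic addition of CH3O⁻ to the acyl carbon breaks the π(C=O) bond and yields a tetrahedral, anionic intermediate.
Step 2: Collapse of the tetrahedral intermediate: the alkoxide oxygen pushes its lone pair back to re-form C=O while Cl⁻ leaves.
Total: 2 elementary steps.

2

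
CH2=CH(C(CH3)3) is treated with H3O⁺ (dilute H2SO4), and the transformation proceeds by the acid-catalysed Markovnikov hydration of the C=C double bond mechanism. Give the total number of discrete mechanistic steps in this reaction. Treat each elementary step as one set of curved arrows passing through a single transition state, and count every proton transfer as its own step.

Step 1: Electrophilic addition begins with the π(C=C) electrons forming a bond to the proton of H3O⁺. Following Markovnikov's rule, the resulting cation is secondary. H2O is released.
Step 2: A 1,2-methyl shift from the adjacent tert-butyl carbon moves the positive charge from the secondary centre to an adjacent carbon, generating a more stable tertiary carbocation.
Step 3: Nucleophilic capture of the cation by H2O produces the protonated alcohol (an oxonium ion).
Step 4: Proton transfer from the O–H of the oxonium ion to H2O completes the catalytic cycle and yields the alcohol.
Total: 4 elementary steps.

4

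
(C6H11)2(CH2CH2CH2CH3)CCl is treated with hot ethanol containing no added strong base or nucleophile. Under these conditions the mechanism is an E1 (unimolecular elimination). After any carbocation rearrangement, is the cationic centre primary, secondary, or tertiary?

tertiary

Step 1: Rate-determining heterolysis of the C–Cl bond gives Cl⁻ and a tertiary carbocation.
No single 1,2-shift to an adjacent carbon would give a more-substituted cation, so no rearrangement occurs.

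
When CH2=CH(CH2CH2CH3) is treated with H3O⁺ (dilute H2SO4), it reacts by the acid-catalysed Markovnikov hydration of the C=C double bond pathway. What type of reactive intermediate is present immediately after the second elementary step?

Step 1: Protonation of the alkene by H3O⁺: the π bond acts as the nucleophile and picks up H⁺, giving the more stable (Markovnikov) secondary carbocation. H2O is released.
Step 2: Water acts as the nucleophile: an oxygen lone pair bonds to the cationic carbon, giving an oxonium-ion intermediate.
After step 2 the species present is an oxonium ion.

oxonium ion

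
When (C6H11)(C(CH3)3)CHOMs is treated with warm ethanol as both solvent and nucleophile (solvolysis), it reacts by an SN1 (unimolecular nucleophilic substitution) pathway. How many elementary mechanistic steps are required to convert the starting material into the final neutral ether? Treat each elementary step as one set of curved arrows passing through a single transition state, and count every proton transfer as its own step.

4

Step 1: Rate-determining heterolysis of the C–O bond gives MsO⁻ and a secondary carbocation.
Step 2: Carbocation rearrangement: a 1,2-hydride shift from the adjacent cyclohexyl carbon converts the initially-formed secondary cation into the more stable tertiary cation.
Step 3: A lone pair on the oxygen of CH3CH2OH attacks the carbocation, forming a new C–O σ-bond and an oxonium ion.
Step 4: Deprotonation of the oxonium oxygen by solvent ethanol yields the neutral ether.
Total: 4 elementary steps.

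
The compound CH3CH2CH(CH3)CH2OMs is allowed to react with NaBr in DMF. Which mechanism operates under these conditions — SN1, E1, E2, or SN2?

Conditions: a primary substrate with a strong nucleophile in the polar aprotic solvent DMF.
These conditions are the textbook signature of the SN2 pathway.
An unhindered substrate with a strong nucleophile in a polar aprotic solvent favours one-step backside displacement.

SN2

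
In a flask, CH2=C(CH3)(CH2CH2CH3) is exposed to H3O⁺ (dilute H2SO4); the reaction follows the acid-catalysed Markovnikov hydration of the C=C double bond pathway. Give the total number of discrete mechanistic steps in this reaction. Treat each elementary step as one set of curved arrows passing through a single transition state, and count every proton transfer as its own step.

3

Step 1: Protonation of the alkene by H3O⁺: the π bond acts as the nucleophile and picks up H⁺, giving the more stable (Markovnikov) tertiary carbocation. H2O is released.
(No 1,2-shift: no single shift to an adjacent carbon would give a more stable cation.)
Step 2: Nucleophilic capture of the cation by H2O produces the protonated alcohol (an oxonium ion).
Step 3: Proton transfer from the O–H of the oxonium ion to H2O completes the catalytic cycle and yields the alcohol.
Total: 3 elementary steps.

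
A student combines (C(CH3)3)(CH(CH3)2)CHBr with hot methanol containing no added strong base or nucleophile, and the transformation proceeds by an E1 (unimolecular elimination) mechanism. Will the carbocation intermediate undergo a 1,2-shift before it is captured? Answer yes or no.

The first-formed carbocation is secondary.
The adjacent isopropyl carbon already bears 2 other carbon substituents and has a hydrogen to migrate; after a 1,2-hydride shift from that carbon the positive charge sits on a tertiary centre.
Tertiary is more stable than secondary, so the shift occurs.

yes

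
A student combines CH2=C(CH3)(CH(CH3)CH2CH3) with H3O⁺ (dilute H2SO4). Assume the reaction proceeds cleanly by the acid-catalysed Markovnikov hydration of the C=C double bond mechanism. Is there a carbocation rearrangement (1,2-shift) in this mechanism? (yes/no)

no

The first-formed carbocation is tertiary.
No single 1,2-shift to an adjacent carbon would produce a more-substituted cation than the one already present, so no rearrangement occurs.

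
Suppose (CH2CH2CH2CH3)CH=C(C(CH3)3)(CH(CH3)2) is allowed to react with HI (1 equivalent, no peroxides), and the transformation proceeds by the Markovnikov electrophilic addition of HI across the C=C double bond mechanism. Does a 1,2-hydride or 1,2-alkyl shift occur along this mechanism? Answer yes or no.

no

The first-formed carbocation is tertiary.
No single 1,2-shift to an adjacent carbon would produce a more-substituted cation than the one already present, so no rearrangement occurs.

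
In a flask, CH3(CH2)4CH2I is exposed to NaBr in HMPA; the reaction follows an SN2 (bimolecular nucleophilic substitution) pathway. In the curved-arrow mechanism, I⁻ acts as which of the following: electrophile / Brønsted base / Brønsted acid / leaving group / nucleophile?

Step 1: Backside attack by Br⁻ on the carbon bearing the iodide: the new C–Br bond forms as the C–I bond breaks, with Walden inversion at carbon.
I⁻ departs with both electrons of the breaking σ-bond — that is the definition of a leaving group.

leaving group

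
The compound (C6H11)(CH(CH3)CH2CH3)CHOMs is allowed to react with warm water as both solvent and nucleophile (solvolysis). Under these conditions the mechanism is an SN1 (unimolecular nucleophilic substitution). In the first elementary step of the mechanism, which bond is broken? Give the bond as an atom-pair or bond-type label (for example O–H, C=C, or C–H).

Step 1: Ionisation: the C–O σ-bond cleaves heterolytically; both bonding electrons depart with MsO⁻, leaving a secondary carbocation at the α-carbon.
The bond broken in this step is the C–O bond.

C–O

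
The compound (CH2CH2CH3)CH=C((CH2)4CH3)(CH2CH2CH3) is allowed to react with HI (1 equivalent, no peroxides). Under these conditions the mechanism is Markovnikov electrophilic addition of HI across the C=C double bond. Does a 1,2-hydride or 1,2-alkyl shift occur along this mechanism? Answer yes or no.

no

The first-formed carbocation is tertiary.
No single 1,2-shift to an adjacent carbon would produce a more-substituted cation than the one already present, so no rearrangement occurs.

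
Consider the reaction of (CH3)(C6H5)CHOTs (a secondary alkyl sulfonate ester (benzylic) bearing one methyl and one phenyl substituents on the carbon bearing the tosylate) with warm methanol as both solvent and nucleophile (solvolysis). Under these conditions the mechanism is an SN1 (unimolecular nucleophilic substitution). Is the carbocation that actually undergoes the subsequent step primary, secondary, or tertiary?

Step 1: Ionisation: the C–O σ-bond cleaves heterolytically; both bonding electrons depart with TsO⁻, leaving a secondary carbocation at the α-carbon.
No single 1,2-shift to an adjacent carbon would give a more-substituted cation, so no rearrangement occurs.

secondary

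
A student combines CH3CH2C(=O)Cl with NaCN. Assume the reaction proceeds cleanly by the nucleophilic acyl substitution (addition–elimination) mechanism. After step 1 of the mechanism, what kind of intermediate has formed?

Step 1: CN⁻ adds to the carbonyl carbon; the C=O π electrons shift onto oxygen and a tetrahedral alkoxide intermediate forms.
After step 1 the species present is a tetrahedral intermediate.

tetrahedral intermediate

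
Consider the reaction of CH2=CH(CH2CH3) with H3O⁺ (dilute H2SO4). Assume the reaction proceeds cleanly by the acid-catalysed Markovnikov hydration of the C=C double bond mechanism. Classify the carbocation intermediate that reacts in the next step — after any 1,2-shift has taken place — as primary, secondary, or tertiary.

Step 1: The π electrons of the C=C bond attack a proton of H3O⁺; Markovnikov addition places the new C–H on the less-substituted alkene carbon, so the positive charge ends up on the more-substituted carbon — a secondary carbocation. H2O is released.
No single 1,2-shift to an adjacent carbon would give a more-substituted cation, so no rearrangement occurs.

secondary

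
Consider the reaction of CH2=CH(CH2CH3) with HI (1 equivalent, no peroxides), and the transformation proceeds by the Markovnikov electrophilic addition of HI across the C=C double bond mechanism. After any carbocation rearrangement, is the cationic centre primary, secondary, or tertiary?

secondary

Step 1: The π electrons of the C=C bond attack a proton of HI; Markovnikov addition places the new C–H on the less-substituted alkene carbon, so the positive charge ends up on the more-substituted carbon — a secondary carbocation. The H–I bond breaks heterolytically, releasing I⁻.
No single 1,2-shift to an adjacent carbon would give a more-substituted cation, so no rearrangement occurs.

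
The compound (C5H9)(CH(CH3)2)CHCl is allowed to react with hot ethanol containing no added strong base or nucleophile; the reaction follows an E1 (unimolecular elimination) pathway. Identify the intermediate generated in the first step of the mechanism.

secondary carbocation

Step 1: Unassisted departure of Cl⁻ (taking the C–Cl bonding pair) generates a secondary carbocation.
After step 1 the species present is a secondary carbocation.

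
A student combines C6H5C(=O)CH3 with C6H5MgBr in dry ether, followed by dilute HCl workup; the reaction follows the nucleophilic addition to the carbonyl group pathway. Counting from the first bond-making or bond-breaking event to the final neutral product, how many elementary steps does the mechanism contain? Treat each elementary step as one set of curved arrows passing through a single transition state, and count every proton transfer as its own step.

Step 1: A lone pair / filled orbital on the carbanion-like carbon of C6H5MgBr attacks the electrophilic carbonyl carbon; the π(C=O) electrons shift onto oxygen, producing a tetrahedral alkoxide intermediate.
Step 2: The alkoxide picks up a proton during dilute HCl workup to yield an alcohol.
Total: 2 elementary steps.

2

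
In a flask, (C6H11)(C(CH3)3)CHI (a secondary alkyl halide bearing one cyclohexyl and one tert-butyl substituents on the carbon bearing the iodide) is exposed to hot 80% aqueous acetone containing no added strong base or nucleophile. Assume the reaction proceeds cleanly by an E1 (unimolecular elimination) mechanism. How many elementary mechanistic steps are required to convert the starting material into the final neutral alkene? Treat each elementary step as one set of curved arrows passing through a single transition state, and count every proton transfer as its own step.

Step 1: Ionisation: the C–I σ-bond cleaves heterolytically; both bonding electrons depart with I⁻, leaving a secondary carbocation at the α-carbon.
Step 2: Carbocation rearrangement: a 1,2-hydride shift from the adjacent cyclohexyl carbon converts the initially-formed secondary cation into the more stable tertiary cation.
Step 3: Loss of a β-proton to a water molecule of the solvent: the C–H bonding pair collapses toward the cationic carbon to form the C=C π bond, yielding the alkene.
Total: 3 elementary steps.

3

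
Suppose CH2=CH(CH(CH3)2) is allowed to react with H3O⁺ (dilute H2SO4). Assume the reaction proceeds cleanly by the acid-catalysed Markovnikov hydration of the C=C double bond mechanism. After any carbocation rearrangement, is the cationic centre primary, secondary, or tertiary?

tertiary

Step 1: The π electrons of the C=C bond attack a proton of H3O⁺; Markovnikov addition places the new C–H on the less-substituted alkene carbon, so the positive charge ends up on the more-substituted carbon — a secondary carbocation. H2O is released.
Step 2: Carbocation rearrangement: a 1,2-hydride shift from the adjacent isopropyl carbon converts the initially-formed secondary cation into the more stable tertiary cation.
The cation rearranges from secondary to tertiary via a 1,2-hydride shift from the adjacent isopropyl carbon; the tertiary cation is what reacts next.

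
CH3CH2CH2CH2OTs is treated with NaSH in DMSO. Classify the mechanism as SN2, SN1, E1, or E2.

Conditions: a primary substrate with a strong nucleophile in the polar aprotic solvent DMSO.
These conditions are the textbook signature of the SN2 pathway.
An unhindered substrate with a strong nucleophile in a polar aprotic solvent favours one-step backside displacement.

SN2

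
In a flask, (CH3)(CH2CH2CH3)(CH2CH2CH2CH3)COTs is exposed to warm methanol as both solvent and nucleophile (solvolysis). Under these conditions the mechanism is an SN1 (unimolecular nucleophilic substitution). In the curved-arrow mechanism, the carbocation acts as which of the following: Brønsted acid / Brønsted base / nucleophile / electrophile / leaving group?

Step 2: Nucleophilic capture: the oxygen of CH3OH bonds to the cationic carbon, producing an oxonium-ion intermediate.
The carbocation accepts an electron pair into an empty or π* orbital — it is the electrophile.

electrophile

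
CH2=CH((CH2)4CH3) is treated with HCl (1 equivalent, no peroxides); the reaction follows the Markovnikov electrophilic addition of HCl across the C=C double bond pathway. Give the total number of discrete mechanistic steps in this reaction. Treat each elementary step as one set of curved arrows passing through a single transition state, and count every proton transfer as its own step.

Step 1: Protonation of the alkene by HCl: the π bond acts as the nucleophile and picks up H⁺, giving the more stable (Markovnikov) secondary carbocation. The H–Cl bond breaks heterolytically, releasing Cl⁻.
(No 1,2-shift: no single shift to an adjacent carbon would give a more stable cation.)
Step 2: Nucleophilic attack by Cl⁻ on the carbocation completes the addition, giving R–Cl.
Total: 2 elementary steps.

2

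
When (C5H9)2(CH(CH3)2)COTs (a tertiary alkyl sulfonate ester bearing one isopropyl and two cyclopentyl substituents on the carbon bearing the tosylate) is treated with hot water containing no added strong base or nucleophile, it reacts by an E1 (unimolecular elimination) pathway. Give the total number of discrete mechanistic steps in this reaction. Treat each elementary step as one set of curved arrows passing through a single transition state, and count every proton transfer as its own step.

2

Step 1: Rate-determining heterolysis of the C–O bond gives TsO⁻ and a tertiary carbocation.
(No 1,2-shift: no single shift to an adjacent carbon would give a more stable cation.)
Step 2: A water molecule (solvent) deprotonates a β-carbon; as the C–H bond breaks, those electrons form the new alkene π bond.
Total: 2 elementary steps.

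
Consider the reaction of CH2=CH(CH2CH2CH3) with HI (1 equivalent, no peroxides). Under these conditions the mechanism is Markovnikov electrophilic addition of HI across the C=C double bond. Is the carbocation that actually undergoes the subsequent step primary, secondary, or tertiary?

secondary

Step 1: Electrophilic addition begins with the π(C=C) electrons forming a bond to the proton of HI. Following Markovnikov's rule, the resulting cation is secondary. The H–I bond breaks heterolytically, releasing I⁻.
No single 1,2-shift to an adjacent carbon would give a more-substituted cation, so no rearrangement occurs.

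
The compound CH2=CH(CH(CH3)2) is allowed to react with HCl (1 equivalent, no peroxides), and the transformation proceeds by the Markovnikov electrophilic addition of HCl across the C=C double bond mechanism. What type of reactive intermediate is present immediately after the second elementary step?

Step 1: The π electrons of the C=C bond attack a proton of HCl; Markovnikov addition places the new C–H on the less-substituted alkene carbon, so the positive charge ends up on the more-substituted carbon — a secondary carbocation. The H–Cl bond breaks heterolytically, releasing Cl⁻.
Step 2: A 1,2-hydride shift from the adjacent isopropyl carbon moves the positive charge from the secondary centre to an adjacent carbon, generating a more stable tertiary carbocation.
After step 2 the species present is a tertiary carbocation.

tertiary carbocation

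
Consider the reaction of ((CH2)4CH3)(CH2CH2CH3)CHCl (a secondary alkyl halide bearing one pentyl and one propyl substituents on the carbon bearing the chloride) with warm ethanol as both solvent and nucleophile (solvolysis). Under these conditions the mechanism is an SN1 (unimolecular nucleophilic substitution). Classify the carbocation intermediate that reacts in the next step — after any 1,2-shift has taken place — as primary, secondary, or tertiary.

Step 1: The C–Cl bond breaks with both electrons going to the chloride; Cl⁻ leaves and a secondary carbocation remains.
No single 1,2-shift to an adjacent carbon would give a more-substituted cation, so no rearrangement occurs.

secondary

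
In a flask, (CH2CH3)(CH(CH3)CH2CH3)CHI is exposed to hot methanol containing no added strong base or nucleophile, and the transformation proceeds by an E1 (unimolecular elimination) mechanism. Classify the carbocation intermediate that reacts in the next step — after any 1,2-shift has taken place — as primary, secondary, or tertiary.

tertiary

Step 1: Rate-determining heterolysis of the C–I bond gives I⁻ and a secondary carbocation.
Step 2: A hydride (H with its bonding pair) migrates from the adjacent sec-butyl carbon to the cationic centre — a 1,2-hydride shift — upgrading the secondary cation to a tertiary one.
The cation rearranges from secondary to tertiary via a 1,2-hydride shift from the adjacent sec-butyl carbon; the tertiary cation is what reacts next.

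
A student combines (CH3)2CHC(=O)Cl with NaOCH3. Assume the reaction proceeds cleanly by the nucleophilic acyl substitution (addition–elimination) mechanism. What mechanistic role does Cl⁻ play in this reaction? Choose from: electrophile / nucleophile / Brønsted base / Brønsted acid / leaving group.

Step 2: An oxygen lone pair re-forms the C=O π bond as the C–Cl σ-bond breaks; Cl⁻ is expelled.
Cl⁻ departs with both electrons of the breaking σ-bond — that is the definition of a leaving group.

leaving group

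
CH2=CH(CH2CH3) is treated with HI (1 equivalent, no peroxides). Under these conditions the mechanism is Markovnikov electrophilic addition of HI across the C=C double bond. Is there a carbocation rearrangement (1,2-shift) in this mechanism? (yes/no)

no

The first-formed carbocation is secondary.
No single 1,2-shift to an adjacent carbon would produce a more-substituted cation than the one already present, so no rearrangement occurs.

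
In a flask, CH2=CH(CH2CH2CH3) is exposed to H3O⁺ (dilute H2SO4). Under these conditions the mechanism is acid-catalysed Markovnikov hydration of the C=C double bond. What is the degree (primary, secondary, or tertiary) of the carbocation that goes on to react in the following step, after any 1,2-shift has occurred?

secondary

Step 1: Electrophilic addition begins with the π(C=C) electrons forming a bond to the proton of H3O⁺. Following Markovnikov's rule, the resulting cation is secondary. H2O is released.
No single 1,2-shift to an adjacent carbon would give a more-substituted cation, so no rearrangement occurs.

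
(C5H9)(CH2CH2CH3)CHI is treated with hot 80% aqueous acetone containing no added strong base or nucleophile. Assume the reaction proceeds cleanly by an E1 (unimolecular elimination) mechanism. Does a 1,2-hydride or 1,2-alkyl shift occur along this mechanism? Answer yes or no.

yes

The first-formed carbocation is secondary.
The adjacent cyclopentyl carbon already bears 2 other carbon substituents and has a hydrogen to migrate; after a 1,2-hydride shift from that carbon the positive charge sits on a tertiary centre.
Tertiary is more stable than secondary, so the shift occurs.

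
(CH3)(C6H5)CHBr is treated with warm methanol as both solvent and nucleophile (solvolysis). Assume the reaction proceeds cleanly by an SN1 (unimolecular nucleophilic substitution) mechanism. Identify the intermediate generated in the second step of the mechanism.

oxonium ion

Step 1: Unassisted departure of Br⁻ (taking the C–Br bonding pair) generates a secondary carbocation.
Step 2: Nucleophilic capture: the oxygen of CH3OH bonds to the cationic carbon, producing an oxonium-ion intermediate.
After step 2 the species present is an oxonium ion.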